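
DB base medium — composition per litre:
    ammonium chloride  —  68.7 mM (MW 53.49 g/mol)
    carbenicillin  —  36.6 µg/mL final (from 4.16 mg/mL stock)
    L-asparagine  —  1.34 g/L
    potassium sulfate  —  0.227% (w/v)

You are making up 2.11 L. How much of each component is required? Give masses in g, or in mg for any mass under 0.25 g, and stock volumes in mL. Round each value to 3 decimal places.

ammonium chloride 7.754 g; carbenicillin 18.564 mL; L-asparagine 2.827 g; potassium sulfate 4.790 g

Scale factor relative to 1 L: 2.11.
ammonium chloride: 68.7 mmol/L × 53.49 g/mol × 2.11 L ÷ 1000 = 7.754 g
carbenicillin: dilute stock: 36.6 µg/mL × 2110 mL ÷ 4160 µg/mL = 18.564 mL
L-asparagine: 1.34 g/L × 2.11 L = 2.827 g
potassium sulfate: 0.227% w/v = 2.27 g/L → 2.27 × 2.11 L = 4.790 g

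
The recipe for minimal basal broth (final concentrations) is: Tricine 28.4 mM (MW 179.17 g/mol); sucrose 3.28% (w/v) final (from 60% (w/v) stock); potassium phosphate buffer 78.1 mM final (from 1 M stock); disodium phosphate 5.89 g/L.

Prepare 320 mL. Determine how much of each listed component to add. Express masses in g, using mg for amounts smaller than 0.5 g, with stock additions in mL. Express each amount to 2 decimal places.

Tricine 1.63 g; sucrose 17.49 mL; potassium phosphate buffer 24.99 mL; disodium phosphate 1.88 g

Scale factor relative to 1 L: 0.32.
Tricine: 28.4 mmol/L × 179.17 g/mol × 0.32 L ÷ 1000 = 1.63 g
sucrose: C1V1 = C2V2 → 3.28% ÷ 60% × 320 mL = 17.49 mL
potassium phosphate buffer: C1V1 = C2V2 → 78.1 mM × 320 mL ÷ 1000 mM = 24.99 mL
disodium phosphate: 5.89 g/L × 0.32 L = 1.88 g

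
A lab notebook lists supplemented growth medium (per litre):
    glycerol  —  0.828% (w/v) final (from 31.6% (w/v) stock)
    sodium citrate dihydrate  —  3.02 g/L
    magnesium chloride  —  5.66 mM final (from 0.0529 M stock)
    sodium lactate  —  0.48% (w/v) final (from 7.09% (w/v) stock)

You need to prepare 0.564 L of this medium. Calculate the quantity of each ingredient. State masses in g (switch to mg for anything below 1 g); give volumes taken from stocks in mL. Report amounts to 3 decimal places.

Working volume: 0.564 L.
glycerol: V = C2·V2/C1 = 0.828% ÷ 31.6% × 564 mL = 14.778 mL
sodium citrate dihydrate: 3.02 g/L × 0.564 L = 1.703 g
magnesium chloride: C1V1 = C2V2 → 5.66 mM × 564 mL ÷ 52.9 mM = 60.345 mL
sodium lactate: dilute stock: 0.48% ÷ 7.09% × 564 mL = 38.183 mL

glycerol 14.778 mL; sodium citrate dihydrate 1.703 g; magnesium chloride 60.345 mL; sodium lactate 38.183 mL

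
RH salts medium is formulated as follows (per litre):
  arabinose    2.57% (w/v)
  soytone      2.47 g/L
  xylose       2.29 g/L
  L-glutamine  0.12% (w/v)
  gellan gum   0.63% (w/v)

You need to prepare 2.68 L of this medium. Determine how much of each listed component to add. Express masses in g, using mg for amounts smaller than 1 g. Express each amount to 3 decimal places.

Working volume: 2.68 L.
arabinose: 2.57 g per 100 mL × 2680 mL ÷ 100 = 68.876 g
soytone: 2.47 g/L × 2.68 L = 6.620 g
xylose: 2.29 g/L × 2.68 L = 6.137 g
L-glutamine: 0.12% w/v = 1.2 g/L → 1.2 × 2.68 L = 3.216 g
gellan gum: 0.63 g per 100 mL × 2680 mL ÷ 100 = 16.884 g

arabinose 68.876 g; soytone 6.620 g; xylose 6.137 g; L-glutamine 3.216 g; gellan gum 16.884 g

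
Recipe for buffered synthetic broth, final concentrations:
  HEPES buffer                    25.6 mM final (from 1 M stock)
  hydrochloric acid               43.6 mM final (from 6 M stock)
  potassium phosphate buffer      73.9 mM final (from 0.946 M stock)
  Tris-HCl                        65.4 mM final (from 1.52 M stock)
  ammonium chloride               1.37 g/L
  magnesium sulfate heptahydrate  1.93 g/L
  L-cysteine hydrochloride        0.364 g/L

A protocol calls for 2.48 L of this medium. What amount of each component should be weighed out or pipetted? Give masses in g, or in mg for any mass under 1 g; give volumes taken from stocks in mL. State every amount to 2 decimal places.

HEPES buffer 63.49 mL; hydrochloric acid 18.02 mL; potassium phosphate buffer 193.73 mL; Tris-HCl 106.71 mL; ammonium chloride 3.40 g; magnesium sulfate heptahydrate 4.79 g; L-cysteine hydrochloride 902.72 mg

Working volume: 2.48 L.
HEPES buffer: dilute stock: 25.6 mM × 2480 mL ÷ 1000 mM = 63.49 mL
hydrochloric acid: V = C2·V2/C1 = 43.6 mM × 2480 mL ÷ 6000 mM = 18.02 mL
potassium phosphate buffer: C1V1 = C2V2 → 73.9 mM × 2480 mL ÷ 946 mM = 193.73 mL
Tris-HCl: dilute stock: 65.4 mM × 2480 mL ÷ 1520 mM = 106.71 mL
ammonium chloride: 1.37 g/L × 2.48 L = 3.40 g
magnesium sulfate heptahydrate: 1.93 g/L × 2.48 L = 4.79 g
L-cysteine hydrochloride: 0.364 g/L × 2.48 L = 0.90272 g = 902.72 mg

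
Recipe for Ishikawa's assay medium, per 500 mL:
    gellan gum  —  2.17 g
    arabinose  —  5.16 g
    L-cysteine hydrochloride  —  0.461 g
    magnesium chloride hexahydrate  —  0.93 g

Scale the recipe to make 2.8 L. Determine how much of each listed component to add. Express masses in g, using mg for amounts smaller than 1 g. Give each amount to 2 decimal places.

Ratio of target to recipe volume: 2800 / 500 = 5.6.
gellan gum: 2.17 g × (2800 mL / 500 mL) = 12.15 g
arabinose: 5.16 g × (2800 mL / 500 mL) = 28.90 g
L-cysteine hydrochloride: 0.461 g × (2800 mL / 500 mL) = 2.58 g
magnesium chloride hexahydrate: 0.93 g × (2800 mL / 500 mL) = 5.21 g

gellan gum 12.15 g; arabinose 28.90 g; L-cysteine hydrochloride 2.58 g; magnesium chloride hexahydrate 5.21 g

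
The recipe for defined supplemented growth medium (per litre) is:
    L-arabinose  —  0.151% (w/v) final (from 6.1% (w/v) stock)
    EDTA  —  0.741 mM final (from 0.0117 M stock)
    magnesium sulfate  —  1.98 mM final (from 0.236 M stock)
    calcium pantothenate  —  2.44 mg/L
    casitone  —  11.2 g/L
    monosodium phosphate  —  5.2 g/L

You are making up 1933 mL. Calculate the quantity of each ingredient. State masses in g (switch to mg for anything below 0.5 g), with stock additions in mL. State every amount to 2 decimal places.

L-arabinose 47.85 mL; EDTA 122.42 mL; magnesium sulfate 16.22 mL; calcium pantothenate 4.72 mg; casitone 21.65 g; monosodium phosphate 10.05 g

Working volume: 1933 mL = 1.933 L.
L-arabinose: C1V1 = C2V2 → 0.151% ÷ 6.1% × 1933 mL = 47.85 mL
EDTA: C1V1 = C2V2 → 0.741 mM × 1933 mL ÷ 11.7 mM = 122.42 mL
magnesium sulfate: dilute stock: 1.98 mM × 1933 mL ÷ 236 mM = 16.22 mL
calcium pantothenate: 2.44 mg/L × 1.933 L = 4.72 mg
casitone: 11.2 g/L × 1.933 L = 21.65 g
monosodium phosphate: 5.2 g/L × 1.933 L = 10.05 g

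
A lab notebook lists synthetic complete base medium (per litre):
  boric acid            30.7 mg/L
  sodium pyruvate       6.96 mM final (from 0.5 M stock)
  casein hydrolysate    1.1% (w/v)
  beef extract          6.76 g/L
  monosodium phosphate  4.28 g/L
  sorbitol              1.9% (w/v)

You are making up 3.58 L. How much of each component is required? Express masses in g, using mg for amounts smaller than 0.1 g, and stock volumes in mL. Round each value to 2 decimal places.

Working volume: 3.58 L.
boric acid: 30.7 mg/L × 3.58 L = 109.906 mg = 0.11 g
sodium pyruvate: C1V1 = C2V2 → 6.96 mM × 3580 mL ÷ 500 mM = 49.83 mL
casein hydrolysate: 1.1 g per 100 mL × 3580 mL ÷ 100 = 39.38 g
beef extract: 6.76 g/L × 3.58 L = 24.20 g
monosodium phosphate: 4.28 g/L × 3.58 L = 15.32 g
sorbitol: 1.9 g per 100 mL × 3580 mL ÷ 100 = 68.02 g

boric acid 0.11 g; sodium pyruvate 49.83 mL; casein hydrolysate 39.38 g; beef extract 24.20 g; monosodium phosphate 15.32 g; sorbitol 68.02 g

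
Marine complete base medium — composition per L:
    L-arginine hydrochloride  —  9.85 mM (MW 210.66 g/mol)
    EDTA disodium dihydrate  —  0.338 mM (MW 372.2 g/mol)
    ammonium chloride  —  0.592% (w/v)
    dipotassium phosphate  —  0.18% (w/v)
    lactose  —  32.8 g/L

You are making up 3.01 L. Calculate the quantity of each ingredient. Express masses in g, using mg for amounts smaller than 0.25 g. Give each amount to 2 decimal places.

L-arginine hydrochloride 6.25 g; EDTA disodium dihydrate 0.38 g; ammonium chloride 17.82 g; dipotassium phosphate 5.42 g; lactose 98.73 g

Working volume: 3.01 L.
L-arginine hydrochloride: 9.85 mmol/L × 210.66 g/mol × 3.01 L ÷ 1000 = 6.25 g
EDTA disodium dihydrate: 0.338 mmol/L × 372.2 g/mol × 3.01 L ÷ 1000 = 0.38 g
ammonium chloride: 0.592 g per 100 mL × 3010 mL ÷ 100 = 17.82 g
dipotassium phosphate: 0.18 g per 100 mL × 3010 mL ÷ 100 = 5.42 g
lactose: 32.8 g/L × 3.01 L = 98.73 g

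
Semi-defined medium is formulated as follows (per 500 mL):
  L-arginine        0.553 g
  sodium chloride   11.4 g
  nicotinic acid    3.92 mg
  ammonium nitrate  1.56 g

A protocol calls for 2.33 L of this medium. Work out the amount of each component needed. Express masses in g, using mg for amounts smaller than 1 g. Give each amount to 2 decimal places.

L-arginine 2.58 g; sodium chloride 53.12 g; nicotinic acid 18.27 mg; ammonium nitrate 7.27 g

Ratio of target to recipe volume: 2330 / 500 = 4.66.
L-arginine: 0.553 g × (2330 mL / 500 mL) = 2.58 g
sodium chloride: 11.4 g × (2330 mL / 500 mL) = 53.12 g
nicotinic acid: 3.92 mg × (2330 mL / 500 mL) = 18.27 mg
ammonium nitrate: 1.56 g × (2330 mL / 500 mL) = 7.27 g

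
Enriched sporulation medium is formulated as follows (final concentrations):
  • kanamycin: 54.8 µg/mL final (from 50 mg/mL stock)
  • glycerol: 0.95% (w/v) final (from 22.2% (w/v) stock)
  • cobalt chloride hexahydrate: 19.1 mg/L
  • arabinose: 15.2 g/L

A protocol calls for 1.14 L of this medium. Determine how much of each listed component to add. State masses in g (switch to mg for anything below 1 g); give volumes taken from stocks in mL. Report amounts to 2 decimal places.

kanamycin 1.25 mL; glycerol 48.78 mL; cobalt chloride hexahydrate 21.77 mg; arabinose 17.33 g

Scale factor relative to 1 L: 1.14.
kanamycin: V = C2·V2/C1 = 54.8 µg/mL × 1140 mL ÷ 50000 µg/mL = 1.25 mL
glycerol: dilute stock: 0.95% ÷ 22.2% × 1140 mL = 48.78 mL
cobalt chloride hexahydrate: 19.1 mg/L × 1.14 L = 21.77 mg
arabinose: 15.2 g/L × 1.14 L = 17.33 g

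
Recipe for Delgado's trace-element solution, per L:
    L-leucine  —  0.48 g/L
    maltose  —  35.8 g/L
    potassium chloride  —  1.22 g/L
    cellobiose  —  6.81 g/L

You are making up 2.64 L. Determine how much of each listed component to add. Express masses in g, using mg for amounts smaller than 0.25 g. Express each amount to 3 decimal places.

L-leucine 1.267 g; maltose 94.512 g; potassium chloride 3.221 g; cellobiose 17.978 g

Scale factor relative to 1 L: 2.64.
L-leucine: 0.48 g/L × 2.64 L = 1.267 g
maltose: 35.8 g/L × 2.64 L = 94.512 g
potassium chloride: 1.22 g/L × 2.64 L = 3.221 g
cellobiose: 6.81 g/L × 2.64 L = 17.978 g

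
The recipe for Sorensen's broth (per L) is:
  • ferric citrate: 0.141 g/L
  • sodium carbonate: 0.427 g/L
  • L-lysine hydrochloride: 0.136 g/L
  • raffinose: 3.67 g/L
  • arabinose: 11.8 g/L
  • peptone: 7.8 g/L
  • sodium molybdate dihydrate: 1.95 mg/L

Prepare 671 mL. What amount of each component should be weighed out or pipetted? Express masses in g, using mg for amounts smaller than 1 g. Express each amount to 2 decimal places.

Scale factor relative to 1 L: 0.671.
ferric citrate: 0.141 g/L × 0.671 L = 0.094611 g = 94.61 mg
sodium carbonate: 0.427 g/L × 0.671 L = 0.286517 g = 286.52 mg
L-lysine hydrochloride: 0.136 g/L × 0.671 L = 0.091256 g = 91.26 mg
raffinose: 3.67 g/L × 0.671 L = 2.46 g
arabinose: 11.8 g/L × 0.671 L = 7.92 g
peptone: 7.8 g/L × 0.671 L = 5.23 g
sodium molybdate dihydrate: 1.95 mg/L × 0.671 L = 1.31 mg

ferric citrate 94.61 mg; sodium carbonate 286.52 mg; L-lysine hydrochloride 91.26 mg; raffinose 2.46 g; arabinose 7.92 g; peptone 5.23 g; sodium molybdate dihydrate 1.31 mg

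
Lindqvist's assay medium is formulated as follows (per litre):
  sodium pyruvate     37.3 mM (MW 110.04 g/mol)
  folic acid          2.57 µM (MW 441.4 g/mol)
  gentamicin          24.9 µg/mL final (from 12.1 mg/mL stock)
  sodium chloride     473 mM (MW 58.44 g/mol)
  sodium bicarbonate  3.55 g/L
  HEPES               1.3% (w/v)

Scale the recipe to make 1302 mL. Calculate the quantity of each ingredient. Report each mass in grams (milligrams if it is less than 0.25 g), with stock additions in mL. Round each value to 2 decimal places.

sodium pyruvate 5.34 g; folic acid 1.48 mg; gentamicin 2.68 mL; sodium chloride 35.99 g; sodium bicarbonate 4.62 g; HEPES 16.93 g

Working volume: 1302 mL = 1.302 L.
sodium pyruvate: 37.3 mmol/L × 110.04 g/mol × 1.302 L ÷ 1000 = 5.34 g
folic acid: 2.57 µmol/L × 441.4 g/mol × 1.302 L ÷ 1000 = 1.48 mg
gentamicin: V = C2·V2/C1 = 24.9 µg/mL × 1302 mL ÷ 12100 µg/mL = 2.68 mL
sodium chloride: 473 mmol/L × 58.44 g/mol × 1.302 L ÷ 1000 = 35.99 g
sodium bicarbonate: 3.55 g/L × 1.302 L = 4.62 g
HEPES: 1.3 g per 100 mL × 1302 mL ÷ 100 = 16.93 g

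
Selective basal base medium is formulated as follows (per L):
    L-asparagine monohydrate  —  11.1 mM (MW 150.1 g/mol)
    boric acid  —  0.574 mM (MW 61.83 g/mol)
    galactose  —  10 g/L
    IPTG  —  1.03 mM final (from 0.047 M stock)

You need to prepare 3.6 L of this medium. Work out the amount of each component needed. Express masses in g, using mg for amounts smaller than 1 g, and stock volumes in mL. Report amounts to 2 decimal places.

L-asparagine monohydrate 6.00 g; boric acid 127.77 mg; galactose 36.00 g; IPTG 78.89 mL

Working volume: 3.6 L.
L-asparagine monohydrate: 11.1 mmol/L × 150.1 g/mol × 3.6 L ÷ 1000 = 6.00 g
boric acid: 0.574 mmol/L × 61.83 mg/mmol × 3.6 L = 127.77 mg
galactose: 10 g/L × 3.6 L = 36.00 g
IPTG: C1V1 = C2V2 → 1.03 mM × 3600 mL ÷ 47 mM = 78.89 mL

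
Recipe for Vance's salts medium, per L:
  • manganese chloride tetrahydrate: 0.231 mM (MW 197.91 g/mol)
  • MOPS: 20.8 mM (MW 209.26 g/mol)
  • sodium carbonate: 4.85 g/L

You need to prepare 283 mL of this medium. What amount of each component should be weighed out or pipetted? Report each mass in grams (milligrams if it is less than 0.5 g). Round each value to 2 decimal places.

manganese chloride tetrahydrate 12.94 mg; MOPS 1.23 g; sodium carbonate 1.37 g

Scale factor relative to 1 L: 0.283.
manganese chloride tetrahydrate: 0.231 mmol/L × 197.91 mg/mmol × 0.283 L = 12.94 mg
MOPS: 20.8 mmol/L × 209.26 g/mol × 0.283 L ÷ 1000 = 1.23 g
sodium carbonate: 4.85 g/L × 0.283 L = 1.37 g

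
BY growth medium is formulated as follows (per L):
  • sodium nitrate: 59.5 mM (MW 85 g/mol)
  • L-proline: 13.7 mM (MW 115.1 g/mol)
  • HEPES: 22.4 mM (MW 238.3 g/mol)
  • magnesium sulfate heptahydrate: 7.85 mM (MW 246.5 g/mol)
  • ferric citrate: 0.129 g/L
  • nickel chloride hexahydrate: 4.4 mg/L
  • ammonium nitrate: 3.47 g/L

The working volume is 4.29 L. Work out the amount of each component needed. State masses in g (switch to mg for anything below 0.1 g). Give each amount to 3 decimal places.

sodium nitrate 21.697 g; L-proline 6.765 g; HEPES 22.900 g; magnesium sulfate heptahydrate 8.301 g; ferric citrate 0.553 g; nickel chloride hexahydrate 18.876 mg; ammonium nitrate 14.886 g

Scale factor relative to 1 L: 4.29.
sodium nitrate: 59.5 mmol/L × 85 g/mol × 4.29 L ÷ 1000 = 21.697 g
L-proline: 13.7 mmol/L × 115.1 g/mol × 4.29 L ÷ 1000 = 6.765 g
HEPES: 22.4 mmol/L × 238.3 g/mol × 4.29 L ÷ 1000 = 22.900 g
magnesium sulfate heptahydrate: 7.85 mmol/L × 246.5 g/mol × 4.29 L ÷ 1000 = 8.301 g
ferric citrate: 0.129 g/L × 4.29 L = 0.553 g
nickel chloride hexahydrate: 4.4 mg/L × 4.29 L = 18.876 mg
ammonium nitrate: 3.47 g/L × 4.29 L = 14.886 g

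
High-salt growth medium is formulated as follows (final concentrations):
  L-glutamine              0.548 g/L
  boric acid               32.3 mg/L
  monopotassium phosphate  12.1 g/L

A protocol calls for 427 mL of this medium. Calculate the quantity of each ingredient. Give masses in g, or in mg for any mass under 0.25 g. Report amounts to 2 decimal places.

L-glutamine 234.00 mg; boric acid 13.79 mg; monopotassium phosphate 5.17 g

Target volume = 427 mL = 0.427 L.
L-glutamine: 0.548 g/L × 0.427 L = 0.233996 g = 234.00 mg
boric acid: 32.3 mg/L × 0.427 L = 13.79 mg
monopotassium phosphate: 12.1 g/L × 0.427 L = 5.17 g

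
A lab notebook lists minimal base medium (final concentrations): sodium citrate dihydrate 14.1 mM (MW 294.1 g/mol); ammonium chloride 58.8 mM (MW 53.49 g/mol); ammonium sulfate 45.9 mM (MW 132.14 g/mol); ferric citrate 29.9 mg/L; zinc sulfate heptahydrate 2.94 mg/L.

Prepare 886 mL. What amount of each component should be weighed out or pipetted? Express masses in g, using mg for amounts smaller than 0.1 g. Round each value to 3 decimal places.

sodium citrate dihydrate 3.674 g; ammonium chloride 2.787 g; ammonium sulfate 5.374 g; ferric citrate 26.491 mg; zinc sulfate heptahydrate 2.605 mg

Scale factor relative to 1 L: 0.886.
sodium citrate dihydrate: 14.1 mmol/L × 294.1 g/mol × 0.886 L ÷ 1000 = 3.674 g
ammonium chloride: 58.8 mmol/L × 53.49 g/mol × 0.886 L ÷ 1000 = 2.787 g
ammonium sulfate: 45.9 mmol/L × 132.14 g/mol × 0.886 L ÷ 1000 = 5.374 g
ferric citrate: 29.9 mg/L × 0.886 L = 26.491 mg
zinc sulfate heptahydrate: 2.94 mg/L × 0.886 L = 2.605 mg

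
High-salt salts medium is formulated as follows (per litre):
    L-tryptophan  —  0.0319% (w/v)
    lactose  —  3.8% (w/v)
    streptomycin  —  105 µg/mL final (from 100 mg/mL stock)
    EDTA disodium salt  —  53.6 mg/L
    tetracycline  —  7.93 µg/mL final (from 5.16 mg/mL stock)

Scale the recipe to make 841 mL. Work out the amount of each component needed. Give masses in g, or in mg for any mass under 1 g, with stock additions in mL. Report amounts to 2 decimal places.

Working volume: 841 mL = 0.841 L.
L-tryptophan: 0.0319 g per 100 mL × 841 mL ÷ 100 = 0.268279 g = 268.28 mg
lactose: 3.8% w/v = 38 g/L → 38 × 0.841 L = 31.96 g
streptomycin: dilute stock: 105 µg/mL × 841 mL ÷ 100000 µg/mL = 0.88 mL
EDTA disodium salt: 53.6 mg/L × 0.841 L = 45.08 mg
tetracycline: C1V1 = C2V2 → 7.93 µg/mL × 841 mL ÷ 5160 µg/mL = 1.29 mL

L-tryptophan 268.28 mg; lactose 31.96 g; streptomycin 0.88 mL; EDTA disodium salt 45.08 mg; tetracycline 1.29 mL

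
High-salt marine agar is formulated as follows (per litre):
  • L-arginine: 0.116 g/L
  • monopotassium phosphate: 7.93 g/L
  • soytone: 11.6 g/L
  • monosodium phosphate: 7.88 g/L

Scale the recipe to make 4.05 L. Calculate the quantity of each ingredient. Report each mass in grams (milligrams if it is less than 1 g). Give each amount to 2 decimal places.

Working volume: 4.05 L.
L-arginine: 0.116 g/L × 4.05 L = 0.4698 g = 469.80 mg
monopotassium phosphate: 7.93 g/L × 4.05 L = 32.12 g
soytone: 11.6 g/L × 4.05 L = 46.98 g
monosodium phosphate: 7.88 g/L × 4.05 L = 31.91 g

L-arginine 469.80 mg; monopotassium phosphate 32.12 g; soytone 46.98 g; monosodium phosphate 31.91 g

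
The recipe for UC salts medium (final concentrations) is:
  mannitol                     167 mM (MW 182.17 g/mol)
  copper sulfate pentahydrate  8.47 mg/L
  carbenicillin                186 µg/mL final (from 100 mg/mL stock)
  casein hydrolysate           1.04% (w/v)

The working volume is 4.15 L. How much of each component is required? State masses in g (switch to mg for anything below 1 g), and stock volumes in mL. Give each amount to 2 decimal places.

Scale factor relative to 1 L: 4.15.
mannitol: 167 mmol/L × 182.17 g/mol × 4.15 L ÷ 1000 = 126.25 g
copper sulfate pentahydrate: 8.47 mg/L × 4.15 L = 35.15 mg
carbenicillin: V = C2·V2/C1 = 186 µg/mL × 4150 mL ÷ 100000 µg/mL = 7.72 mL
casein hydrolysate: 1.04 g per 100 mL × 4150 mL ÷ 100 = 43.16 g

mannitol 126.25 g; copper sulfate pentahydrate 35.15 mg; carbenicillin 7.72 mL; casein hydrolysate 43.16 g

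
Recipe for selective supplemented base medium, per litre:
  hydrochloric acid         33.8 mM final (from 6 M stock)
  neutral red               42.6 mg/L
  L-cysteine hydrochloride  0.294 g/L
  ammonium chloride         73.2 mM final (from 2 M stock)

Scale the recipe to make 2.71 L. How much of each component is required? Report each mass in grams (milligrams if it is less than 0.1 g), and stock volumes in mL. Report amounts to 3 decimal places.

hydrochloric acid 15.266 mL; neutral red 0.115 g; L-cysteine hydrochloride 0.797 g; ammonium chloride 99.186 mL

Working volume: 2.71 L.
hydrochloric acid: C1V1 = C2V2 → 33.8 mM × 2710 mL ÷ 6000 mM = 15.266 mL
neutral red: 42.6 mg/L × 2.71 L = 115.446 mg = 0.115 g
L-cysteine hydrochloride: 0.294 g/L × 2.71 L = 0.797 g
ammonium chloride: dilute stock: 73.2 mM × 2710 mL ÷ 2000 mM = 99.186 mL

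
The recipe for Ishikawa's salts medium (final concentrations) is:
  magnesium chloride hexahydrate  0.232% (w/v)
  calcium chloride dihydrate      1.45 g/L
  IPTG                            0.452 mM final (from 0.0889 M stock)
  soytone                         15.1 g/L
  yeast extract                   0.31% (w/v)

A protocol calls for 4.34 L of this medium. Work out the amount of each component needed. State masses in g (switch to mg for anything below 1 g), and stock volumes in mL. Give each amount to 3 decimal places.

Scale factor relative to 1 L: 4.34.
magnesium chloride hexahydrate: 0.232 g per 100 mL × 4340 mL ÷ 100 = 10.069 g
calcium chloride dihydrate: 1.45 g/L × 4.34 L = 6.293 g
IPTG: V = C2·V2/C1 = 0.452 mM × 4340 mL ÷ 88.9 mM = 22.066 mL
soytone: 15.1 g/L × 4.34 L = 65.534 g
yeast extract: 0.31% w/v = 3.1 g/L → 3.1 × 4.34 L = 13.454 g

magnesium chloride hexahydrate 10.069 g; calcium chloride dihydrate 6.293 g; IPTG 22.066 mL; soytone 65.534 g; yeast extract 13.454 g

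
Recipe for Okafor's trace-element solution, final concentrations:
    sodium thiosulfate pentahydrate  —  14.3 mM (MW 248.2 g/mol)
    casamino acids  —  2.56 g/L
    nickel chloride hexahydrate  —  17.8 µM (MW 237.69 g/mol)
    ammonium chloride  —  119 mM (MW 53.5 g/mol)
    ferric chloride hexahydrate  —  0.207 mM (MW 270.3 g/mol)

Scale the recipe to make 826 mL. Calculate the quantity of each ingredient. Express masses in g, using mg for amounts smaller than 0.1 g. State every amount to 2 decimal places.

sodium thiosulfate pentahydrate 2.93 g; casamino acids 2.11 g; nickel chloride hexahydrate 3.49 mg; ammonium chloride 5.26 g; ferric chloride hexahydrate 46.22 mg

Working volume: 826 mL = 0.826 L.
sodium thiosulfate pentahydrate: 14.3 mmol/L × 248.2 g/mol × 0.826 L ÷ 1000 = 2.93 g
casamino acids: 2.56 g/L × 0.826 L = 2.11 g
nickel chloride hexahydrate: 17.8 µmol/L × 237.69 g/mol × 0.826 L ÷ 1000 = 3.49 mg
ammonium chloride: 119 mmol/L × 53.5 g/mol × 0.826 L ÷ 1000 = 5.26 g
ferric chloride hexahydrate: 0.207 mmol/L × 270.3 mg/mmol × 0.826 L = 46.22 mg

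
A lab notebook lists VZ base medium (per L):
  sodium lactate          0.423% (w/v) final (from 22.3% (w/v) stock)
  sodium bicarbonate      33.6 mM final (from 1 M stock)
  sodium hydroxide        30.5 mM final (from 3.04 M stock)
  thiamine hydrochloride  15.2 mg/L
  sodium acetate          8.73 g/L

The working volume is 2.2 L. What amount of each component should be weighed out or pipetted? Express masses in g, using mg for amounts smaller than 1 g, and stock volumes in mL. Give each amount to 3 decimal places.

sodium lactate 41.731 mL; sodium bicarbonate 73.920 mL; sodium hydroxide 22.072 mL; thiamine hydrochloride 33.440 mg; sodium acetate 19.206 g

Working volume: 2.2 L.
sodium lactate: C1V1 = C2V2 → 0.423% ÷ 22.3% × 2200 mL = 41.731 mL
sodium bicarbonate: V = C2·V2/C1 = 33.6 mM × 2200 mL ÷ 1000 mM = 73.920 mL
sodium hydroxide: C1V1 = C2V2 → 30.5 mM × 2200 mL ÷ 3040 mM = 22.072 mL
thiamine hydrochloride: 15.2 mg/L × 2.2 L = 33.440 mg
sodium acetate: 8.73 g/L × 2.2 L = 19.206 g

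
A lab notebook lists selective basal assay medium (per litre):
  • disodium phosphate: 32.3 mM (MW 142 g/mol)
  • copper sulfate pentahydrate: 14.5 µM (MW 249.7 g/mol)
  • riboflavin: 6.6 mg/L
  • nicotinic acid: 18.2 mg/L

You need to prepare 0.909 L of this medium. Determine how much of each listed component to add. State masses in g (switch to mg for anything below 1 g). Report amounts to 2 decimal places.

Working volume: 0.909 L.
disodium phosphate: 32.3 mmol/L × 142 g/mol × 0.909 L ÷ 1000 = 4.17 g
copper sulfate pentahydrate: 14.5 µmol/L × 249.7 g/mol × 0.909 L ÷ 1000 = 3.29 mg
riboflavin: 6.6 mg/L × 0.909 L = 6.00 mg
nicotinic acid: 18.2 mg/L × 0.909 L = 16.54 mg

disodium phosphate 4.17 g; copper sulfate pentahydrate 3.29 mg; riboflavin 6.00 mg; nicotinic acid 16.54 mg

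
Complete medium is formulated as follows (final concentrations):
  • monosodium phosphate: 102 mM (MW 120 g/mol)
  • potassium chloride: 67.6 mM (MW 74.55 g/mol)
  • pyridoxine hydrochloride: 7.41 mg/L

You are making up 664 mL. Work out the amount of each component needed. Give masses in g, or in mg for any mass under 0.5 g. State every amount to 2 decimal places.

monosodium phosphate 8.13 g; potassium chloride 3.35 g; pyridoxine hydrochloride 4.92 mg

Working volume: 664 mL = 0.664 L.
monosodium phosphate: 102 mmol/L × 120 g/mol × 0.664 L ÷ 1000 = 8.13 g
potassium chloride: 67.6 mmol/L × 74.55 g/mol × 0.664 L ÷ 1000 = 3.35 g
pyridoxine hydrochloride: 7.41 mg/L × 0.664 L = 4.92 mg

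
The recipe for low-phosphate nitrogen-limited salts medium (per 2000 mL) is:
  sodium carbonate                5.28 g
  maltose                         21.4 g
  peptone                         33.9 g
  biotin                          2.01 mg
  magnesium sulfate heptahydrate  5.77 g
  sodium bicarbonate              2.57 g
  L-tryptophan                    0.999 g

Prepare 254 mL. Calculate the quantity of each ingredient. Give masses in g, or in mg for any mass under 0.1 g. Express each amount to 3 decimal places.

Scale factor = 254 mL / 2000 mL = 0.127.
sodium carbonate: 5.28 g × (254 mL / 2000 mL) = 0.671 g
maltose: 21.4 g × (254 mL / 2000 mL) = 2.718 g
peptone: 33.9 g × (254 mL / 2000 mL) = 4.305 g
biotin: 2.01 mg × (254 mL / 2000 mL) = 0.255 mg
magnesium sulfate heptahydrate: 5.77 g × (254 mL / 2000 mL) = 0.733 g
sodium bicarbonate: 2.57 g × (254 mL / 2000 mL) = 0.326 g
L-tryptophan: 0.999 g × (254 mL / 2000 mL) = 0.127 g

sodium carbonate 0.671 g; maltose 2.718 g; peptone 4.305 g; biotin 0.255 mg; magnesium sulfate heptahydrate 0.733 g; sodium bicarbonate 0.326 g; L-tryptophan 0.127 g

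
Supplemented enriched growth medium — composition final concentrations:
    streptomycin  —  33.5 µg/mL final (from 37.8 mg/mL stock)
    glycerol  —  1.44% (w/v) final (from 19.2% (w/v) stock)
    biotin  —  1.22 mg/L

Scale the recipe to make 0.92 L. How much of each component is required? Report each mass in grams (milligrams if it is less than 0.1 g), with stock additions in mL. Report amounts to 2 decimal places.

streptomycin 0.82 mL; glycerol 69.00 mL; biotin 1.12 mg

Working volume: 0.92 L.
streptomycin: V = C2·V2/C1 = 33.5 µg/mL × 920 mL ÷ 37800 µg/mL = 0.82 mL
glycerol: C1V1 = C2V2 → 1.44% ÷ 19.2% × 920 mL = 69.00 mL
biotin: 1.22 mg/L × 0.92 L = 1.12 mg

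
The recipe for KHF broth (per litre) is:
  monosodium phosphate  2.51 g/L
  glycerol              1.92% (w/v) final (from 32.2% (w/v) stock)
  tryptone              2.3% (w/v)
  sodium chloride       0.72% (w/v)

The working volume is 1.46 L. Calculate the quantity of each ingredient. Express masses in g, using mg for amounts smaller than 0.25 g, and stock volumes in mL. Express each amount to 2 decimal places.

monosodium phosphate 3.66 g; glycerol 87.06 mL; tryptone 33.58 g; sodium chloride 10.51 g

Working volume: 1.46 L.
monosodium phosphate: 2.51 g/L × 1.46 L = 3.66 g
glycerol: dilute stock: 1.92% ÷ 32.2% × 1460 mL = 87.06 mL
tryptone: 2.3 g per 100 mL × 1460 mL ÷ 100 = 33.58 g
sodium chloride: 0.72 g per 100 mL × 1460 mL ÷ 100 = 10.51 g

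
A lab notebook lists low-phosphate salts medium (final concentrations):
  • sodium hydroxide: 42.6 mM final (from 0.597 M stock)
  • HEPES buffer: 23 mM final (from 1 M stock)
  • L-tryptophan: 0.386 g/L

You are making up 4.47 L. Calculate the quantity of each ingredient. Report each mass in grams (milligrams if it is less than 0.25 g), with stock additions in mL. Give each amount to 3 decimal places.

sodium hydroxide 318.965 mL; HEPES buffer 102.810 mL; L-tryptophan 1.725 g

Scale factor relative to 1 L: 4.47.
sodium hydroxide: dilute stock: 42.6 mM × 4470 mL ÷ 597 mM = 318.965 mL
HEPES buffer: dilute stock: 23 mM × 4470 mL ÷ 1000 mM = 102.810 mL
L-tryptophan: 0.386 g/L × 4.47 L = 1.725 g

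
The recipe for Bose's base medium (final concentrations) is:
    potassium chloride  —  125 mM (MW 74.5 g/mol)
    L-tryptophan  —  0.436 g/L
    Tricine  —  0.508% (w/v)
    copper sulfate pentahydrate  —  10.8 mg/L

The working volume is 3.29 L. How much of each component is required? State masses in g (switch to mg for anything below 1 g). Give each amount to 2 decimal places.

potassium chloride 30.64 g; L-tryptophan 1.43 g; Tricine 16.71 g; copper sulfate pentahydrate 35.53 mg

Working volume: 3.29 L.
potassium chloride: 125 mmol/L × 74.5 g/mol × 3.29 L ÷ 1000 = 30.64 g
L-tryptophan: 0.436 g/L × 3.29 L = 1.43 g
Tricine: 0.508 g per 100 mL × 3290 mL ÷ 100 = 16.71 g
copper sulfate pentahydrate: 10.8 mg/L × 3.29 L = 35.53 mg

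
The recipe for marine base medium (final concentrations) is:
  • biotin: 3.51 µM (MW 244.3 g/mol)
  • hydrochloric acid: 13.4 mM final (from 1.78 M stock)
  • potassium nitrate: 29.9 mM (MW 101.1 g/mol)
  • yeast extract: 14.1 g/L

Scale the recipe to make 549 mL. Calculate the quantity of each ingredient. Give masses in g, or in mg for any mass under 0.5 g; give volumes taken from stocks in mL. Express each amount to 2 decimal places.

Target volume = 549 mL = 0.549 L.
biotin: 3.51 µmol/L × 244.3 g/mol × 0.549 L ÷ 1000 = 0.47 mg
hydrochloric acid: dilute stock: 13.4 mM × 549 mL ÷ 1780 mM = 4.13 mL
potassium nitrate: 29.9 mmol/L × 101.1 g/mol × 0.549 L ÷ 1000 = 1.66 g
yeast extract: 14.1 g/L × 0.549 L = 7.74 g

biotin 0.47 mg; hydrochloric acid 4.13 mL; potassium nitrate 1.66 g; yeast extract 7.74 g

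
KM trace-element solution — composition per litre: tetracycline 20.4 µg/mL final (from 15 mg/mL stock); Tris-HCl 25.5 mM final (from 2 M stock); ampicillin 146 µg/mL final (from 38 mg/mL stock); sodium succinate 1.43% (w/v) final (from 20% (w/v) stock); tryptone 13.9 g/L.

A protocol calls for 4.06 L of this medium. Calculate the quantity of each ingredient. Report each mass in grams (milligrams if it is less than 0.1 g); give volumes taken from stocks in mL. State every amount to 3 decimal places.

Working volume: 4.06 L.
tetracycline: C1V1 = C2V2 → 20.4 µg/mL × 4060 mL ÷ 15000 µg/mL = 5.522 mL
Tris-HCl: C1V1 = C2V2 → 25.5 mM × 4060 mL ÷ 2000 mM = 51.765 mL
ampicillin: V = C2·V2/C1 = 146 µg/mL × 4060 mL ÷ 38000 µg/mL = 15.599 mL
sodium succinate: dilute stock: 1.43% ÷ 20% × 4060 mL = 290.290 mL
tryptone: 13.9 g/L × 4.06 L = 56.434 g

tetracycline 5.522 mL; Tris-HCl 51.765 mL; ampicillin 15.599 mL; sodium succinate 290.290 mL; tryptone 56.434 g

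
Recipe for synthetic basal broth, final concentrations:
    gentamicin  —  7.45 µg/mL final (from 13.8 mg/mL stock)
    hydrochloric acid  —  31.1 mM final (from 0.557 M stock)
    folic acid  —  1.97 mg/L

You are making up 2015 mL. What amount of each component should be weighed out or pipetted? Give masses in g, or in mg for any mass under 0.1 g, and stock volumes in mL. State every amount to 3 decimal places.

gentamicin 1.088 mL; hydrochloric acid 112.507 mL; folic acid 3.970 mg

Working volume: 2015 mL = 2.015 L.
gentamicin: V = C2·V2/C1 = 7.45 µg/mL × 2015 mL ÷ 13800 µg/mL = 1.088 mL
hydrochloric acid: C1V1 = C2V2 → 31.1 mM × 2015 mL ÷ 557 mM = 112.507 mL
folic acid: 1.97 mg/L × 2.015 L = 3.970 mg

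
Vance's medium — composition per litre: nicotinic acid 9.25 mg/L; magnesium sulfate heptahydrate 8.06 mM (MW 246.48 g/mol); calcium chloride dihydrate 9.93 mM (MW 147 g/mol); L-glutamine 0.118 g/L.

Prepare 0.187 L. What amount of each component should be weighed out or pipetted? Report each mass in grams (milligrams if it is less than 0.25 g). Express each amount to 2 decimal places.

Working volume: 0.187 L.
nicotinic acid: 9.25 mg/L × 0.187 L = 1.73 mg
magnesium sulfate heptahydrate: 8.06 mmol/L × 246.48 g/mol × 0.187 L ÷ 1000 = 0.37 g
calcium chloride dihydrate: 9.93 mmol/L × 147 g/mol × 0.187 L ÷ 1000 = 0.27 g
L-glutamine: 0.118 g/L × 0.187 L = 0.022066 g = 22.07 mg

nicotinic acid 1.73 mg; magnesium sulfate heptahydrate 0.37 g; calcium chloride dihydrate 0.27 g; L-glutamine 22.07 mg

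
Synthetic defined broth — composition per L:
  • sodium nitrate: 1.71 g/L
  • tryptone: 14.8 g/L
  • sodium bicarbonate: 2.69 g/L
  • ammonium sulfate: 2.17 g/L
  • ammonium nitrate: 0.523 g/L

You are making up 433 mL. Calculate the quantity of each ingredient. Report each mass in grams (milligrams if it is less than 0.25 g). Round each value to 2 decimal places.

sodium nitrate 0.74 g; tryptone 6.41 g; sodium bicarbonate 1.16 g; ammonium sulfate 0.94 g; ammonium nitrate 226.46 mg

Working volume: 433 mL = 0.433 L.
sodium nitrate: 1.71 g/L × 0.433 L = 0.74 g
tryptone: 14.8 g/L × 0.433 L = 6.41 g
sodium bicarbonate: 2.69 g/L × 0.433 L = 1.16 g
ammonium sulfate: 2.17 g/L × 0.433 L = 0.94 g
ammonium nitrate: 0.523 g/L × 0.433 L = 0.226459 g = 226.46 mg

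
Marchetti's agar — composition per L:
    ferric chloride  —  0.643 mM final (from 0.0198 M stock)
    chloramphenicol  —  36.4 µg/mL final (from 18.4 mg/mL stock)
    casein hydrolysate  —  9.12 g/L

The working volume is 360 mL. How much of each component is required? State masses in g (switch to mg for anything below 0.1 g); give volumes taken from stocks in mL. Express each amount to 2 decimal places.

ferric chloride 11.69 mL; chloramphenicol 0.71 mL; casein hydrolysate 3.28 g

Target volume = 360 mL = 0.36 L.
ferric chloride: C1V1 = C2V2 → 0.643 mM × 360 mL ÷ 19.8 mM = 11.69 mL
chloramphenicol: dilute stock: 36.4 µg/mL × 360 mL ÷ 18400 µg/mL = 0.71 mL
casein hydrolysate: 9.12 g/L × 0.36 L = 3.28 g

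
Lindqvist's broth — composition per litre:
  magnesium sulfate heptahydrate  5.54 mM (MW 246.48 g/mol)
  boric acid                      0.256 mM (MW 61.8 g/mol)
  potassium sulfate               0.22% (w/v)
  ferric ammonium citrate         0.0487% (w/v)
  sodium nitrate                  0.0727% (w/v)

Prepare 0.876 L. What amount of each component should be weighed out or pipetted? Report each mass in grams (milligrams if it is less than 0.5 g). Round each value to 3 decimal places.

magnesium sulfate heptahydrate 1.196 g; boric acid 13.859 mg; potassium sulfate 1.927 g; ferric ammonium citrate 426.612 mg; sodium nitrate 0.637 g

Working volume: 0.876 L.
magnesium sulfate heptahydrate: 5.54 mmol/L × 246.48 g/mol × 0.876 L ÷ 1000 = 1.196 g
boric acid: 0.256 mmol/L × 61.8 mg/mmol × 0.876 L = 13.859 mg
potassium sulfate: 0.22 g per 100 mL × 876 mL ÷ 100 = 1.927 g
ferric ammonium citrate: 0.0487 g per 100 mL × 876 mL ÷ 100 = 0.426612 g = 426.612 mg
sodium nitrate: 0.0727 g per 100 mL × 876 mL ÷ 100 = 0.637 g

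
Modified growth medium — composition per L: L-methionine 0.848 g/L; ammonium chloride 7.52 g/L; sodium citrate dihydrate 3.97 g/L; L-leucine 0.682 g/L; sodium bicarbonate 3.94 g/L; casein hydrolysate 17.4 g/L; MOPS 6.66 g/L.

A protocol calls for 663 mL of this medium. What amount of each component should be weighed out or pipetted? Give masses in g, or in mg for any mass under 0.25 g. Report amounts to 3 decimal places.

L-methionine 0.562 g; ammonium chloride 4.986 g; sodium citrate dihydrate 2.632 g; L-leucine 0.452 g; sodium bicarbonate 2.612 g; casein hydrolysate 11.536 g; MOPS 4.416 g

Scale factor relative to 1 L: 0.663.
L-methionine: 0.848 g/L × 0.663 L = 0.562 g
ammonium chloride: 7.52 g/L × 0.663 L = 4.986 g
sodium citrate dihydrate: 3.97 g/L × 0.663 L = 2.632 g
L-leucine: 0.682 g/L × 0.663 L = 0.452 g
sodium bicarbonate: 3.94 g/L × 0.663 L = 2.612 g
casein hydrolysate: 17.4 g/L × 0.663 L = 11.536 g
MOPS: 6.66 g/L × 0.663 L = 4.416 g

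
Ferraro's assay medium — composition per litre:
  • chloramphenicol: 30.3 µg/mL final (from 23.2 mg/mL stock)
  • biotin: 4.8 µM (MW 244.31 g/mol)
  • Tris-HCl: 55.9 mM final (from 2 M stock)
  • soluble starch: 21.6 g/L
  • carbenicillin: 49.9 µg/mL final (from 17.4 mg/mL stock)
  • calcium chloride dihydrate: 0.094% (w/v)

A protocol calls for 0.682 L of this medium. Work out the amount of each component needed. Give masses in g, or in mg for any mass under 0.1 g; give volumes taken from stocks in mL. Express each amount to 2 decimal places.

chloramphenicol 0.89 mL; biotin 0.80 mg; Tris-HCl 19.06 mL; soluble starch 14.73 g; carbenicillin 1.96 mL; calcium chloride dihydrate 0.64 g

Scale factor relative to 1 L: 0.682.
chloramphenicol: V = C2·V2/C1 = 30.3 µg/mL × 682 mL ÷ 23200 µg/mL = 0.89 mL
biotin: 4.8 µmol/L × 244.31 g/mol × 0.682 L ÷ 1000 = 0.80 mg
Tris-HCl: C1V1 = C2V2 → 55.9 mM × 682 mL ÷ 2000 mM = 19.06 mL
soluble starch: 21.6 g/L × 0.682 L = 14.73 g
carbenicillin: C1V1 = C2V2 → 49.9 µg/mL × 682 mL ÷ 17400 µg/mL = 1.96 mL
calcium chloride dihydrate: 0.094% w/v = 0.94 g/L → 0.94 × 0.682 L = 0.64 g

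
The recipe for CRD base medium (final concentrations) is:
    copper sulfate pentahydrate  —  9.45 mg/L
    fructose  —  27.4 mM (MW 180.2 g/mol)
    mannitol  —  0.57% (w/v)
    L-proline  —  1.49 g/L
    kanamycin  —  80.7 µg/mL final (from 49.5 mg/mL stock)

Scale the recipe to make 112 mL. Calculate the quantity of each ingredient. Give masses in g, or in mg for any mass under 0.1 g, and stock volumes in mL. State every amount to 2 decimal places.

copper sulfate pentahydrate 1.06 mg; fructose 0.55 g; mannitol 0.64 g; L-proline 0.17 g; kanamycin 0.18 mL

Scale factor relative to 1 L: 0.112.
copper sulfate pentahydrate: 9.45 mg/L × 0.112 L = 1.06 mg
fructose: 27.4 mmol/L × 180.2 g/mol × 0.112 L ÷ 1000 = 0.55 g
mannitol: 0.57 g per 100 mL × 112 mL ÷ 100 = 0.64 g
L-proline: 1.49 g/L × 0.112 L = 0.17 g
kanamycin: dilute stock: 80.7 µg/mL × 112 mL ÷ 49500 µg/mL = 0.18 mL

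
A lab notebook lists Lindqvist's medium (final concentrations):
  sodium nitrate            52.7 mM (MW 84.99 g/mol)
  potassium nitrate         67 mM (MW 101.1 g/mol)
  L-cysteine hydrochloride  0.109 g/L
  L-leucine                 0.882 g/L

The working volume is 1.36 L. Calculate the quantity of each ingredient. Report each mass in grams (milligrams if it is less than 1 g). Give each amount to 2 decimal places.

sodium nitrate 6.09 g; potassium nitrate 9.21 g; L-cysteine hydrochloride 148.24 mg; L-leucine 1.20 g

Scale factor relative to 1 L: 1.36.
sodium nitrate: 52.7 mmol/L × 84.99 g/mol × 1.36 L ÷ 1000 = 6.09 g
potassium nitrate: 67 mmol/L × 101.1 g/mol × 1.36 L ÷ 1000 = 9.21 g
L-cysteine hydrochloride: 0.109 g/L × 1.36 L = 0.14824 g = 148.24 mg
L-leucine: 0.882 g/L × 1.36 L = 1.20 g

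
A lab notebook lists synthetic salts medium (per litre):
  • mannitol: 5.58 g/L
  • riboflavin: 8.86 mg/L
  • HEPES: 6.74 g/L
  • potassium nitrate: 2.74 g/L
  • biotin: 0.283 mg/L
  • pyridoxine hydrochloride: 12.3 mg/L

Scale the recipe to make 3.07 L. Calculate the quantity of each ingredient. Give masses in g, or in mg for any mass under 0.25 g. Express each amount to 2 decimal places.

Scale factor relative to 1 L: 3.07.
mannitol: 5.58 g/L × 3.07 L = 17.13 g
riboflavin: 8.86 mg/L × 3.07 L = 27.20 mg
HEPES: 6.74 g/L × 3.07 L = 20.69 g
potassium nitrate: 2.74 g/L × 3.07 L = 8.41 g
biotin: 0.283 mg/L × 3.07 L = 0.87 mg
pyridoxine hydrochloride: 12.3 mg/L × 3.07 L = 37.76 mg

mannitol 17.13 g; riboflavin 27.20 mg; HEPES 20.69 g; potassium nitrate 8.41 g; biotin 0.87 mg; pyridoxine hydrochloride 37.76 mg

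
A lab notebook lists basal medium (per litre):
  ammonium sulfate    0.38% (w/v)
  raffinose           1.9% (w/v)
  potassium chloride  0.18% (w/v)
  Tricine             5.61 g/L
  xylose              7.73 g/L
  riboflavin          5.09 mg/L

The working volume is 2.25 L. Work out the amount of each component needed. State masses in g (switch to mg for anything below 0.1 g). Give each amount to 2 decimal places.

Scale factor relative to 1 L: 2.25.
ammonium sulfate: 0.38 g per 100 mL × 2250 mL ÷ 100 = 8.55 g
raffinose: 1.9% w/v = 19 g/L → 19 × 2.25 L = 42.75 g
potassium chloride: 0.18 g per 100 mL × 2250 mL ÷ 100 = 4.05 g
Tricine: 5.61 g/L × 2.25 L = 12.62 g
xylose: 7.73 g/L × 2.25 L = 17.39 g
riboflavin: 5.09 mg/L × 2.25 L = 11.45 mg

ammonium sulfate 8.55 g; raffinose 42.75 g; potassium chloride 4.05 g; Tricine 12.62 g; xylose 17.39 g; riboflavin 11.45 mg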